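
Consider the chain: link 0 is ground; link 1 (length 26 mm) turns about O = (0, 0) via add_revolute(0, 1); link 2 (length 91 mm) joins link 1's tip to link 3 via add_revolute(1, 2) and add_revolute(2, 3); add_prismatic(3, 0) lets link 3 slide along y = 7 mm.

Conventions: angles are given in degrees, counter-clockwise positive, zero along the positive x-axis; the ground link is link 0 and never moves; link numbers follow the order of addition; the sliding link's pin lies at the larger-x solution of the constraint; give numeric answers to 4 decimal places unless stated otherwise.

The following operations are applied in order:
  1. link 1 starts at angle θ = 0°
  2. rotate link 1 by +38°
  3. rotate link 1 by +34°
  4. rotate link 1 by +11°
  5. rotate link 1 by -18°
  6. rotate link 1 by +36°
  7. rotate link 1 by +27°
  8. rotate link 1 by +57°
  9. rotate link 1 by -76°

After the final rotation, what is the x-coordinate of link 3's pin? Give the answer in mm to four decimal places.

geometry: r = 26 mm, L = 91 mm, e = 7 mm; θ starts at 0°
rotate link 1 by +38°: θ ← 0° +38° = 38°
rotate link 1 by +34°: θ ← 38° +34° = 72°
rotate link 1 by +11°: θ ← 72° +11° = 83°
rotate link 1 by -18°: θ ← 83° -18° = 65°
rotate link 1 by +36°: θ ← 65° +36° = 101°
rotate link 1 by +27°: θ ← 101° +27° = 128°
rotate link 1 by +57°: θ ← 128° +57° = 185°
rotate link 1 by -76°: θ ← 185° -76° = 109°
crank pin P = (r cos θ, r sin θ) = (-8.464772, 24.583483)
h = r sin θ − e = 24.583483 − 7 = 17.583483
x = r cos θ + √(L² − h²) = -8.464772 + 89.285055 = 80.820283

80.8203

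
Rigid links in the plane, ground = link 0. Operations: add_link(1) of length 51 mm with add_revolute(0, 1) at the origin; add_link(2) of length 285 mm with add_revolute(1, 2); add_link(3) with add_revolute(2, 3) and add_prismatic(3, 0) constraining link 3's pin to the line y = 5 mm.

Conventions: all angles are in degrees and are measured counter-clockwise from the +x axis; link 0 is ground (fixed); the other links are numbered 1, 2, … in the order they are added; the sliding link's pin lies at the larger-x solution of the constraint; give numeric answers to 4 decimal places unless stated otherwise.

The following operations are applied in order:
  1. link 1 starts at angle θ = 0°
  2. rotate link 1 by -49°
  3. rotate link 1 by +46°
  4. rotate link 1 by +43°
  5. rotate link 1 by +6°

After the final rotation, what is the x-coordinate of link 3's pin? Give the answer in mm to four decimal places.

geometry: r = 51 mm, L = 285 mm, e = 5 mm; θ starts at 0°
rotate link 1 by -49°: θ ← 0° -49° = -49°
rotate link 1 by +46°: θ ← -49° +46° = -3°
rotate link 1 by +43°: θ ← -3° +43° = 40°
rotate link 1 by +6°: θ ← 40° +6° = 46°
crank pin P = (r cos θ, r sin θ) = (35.427577, 36.686330)
h = r sin θ − e = 36.686330 − 5 = 31.686330
x = r cos θ + √(L² − h²) = 35.427577 + 283.233078 = 318.660655

318.6607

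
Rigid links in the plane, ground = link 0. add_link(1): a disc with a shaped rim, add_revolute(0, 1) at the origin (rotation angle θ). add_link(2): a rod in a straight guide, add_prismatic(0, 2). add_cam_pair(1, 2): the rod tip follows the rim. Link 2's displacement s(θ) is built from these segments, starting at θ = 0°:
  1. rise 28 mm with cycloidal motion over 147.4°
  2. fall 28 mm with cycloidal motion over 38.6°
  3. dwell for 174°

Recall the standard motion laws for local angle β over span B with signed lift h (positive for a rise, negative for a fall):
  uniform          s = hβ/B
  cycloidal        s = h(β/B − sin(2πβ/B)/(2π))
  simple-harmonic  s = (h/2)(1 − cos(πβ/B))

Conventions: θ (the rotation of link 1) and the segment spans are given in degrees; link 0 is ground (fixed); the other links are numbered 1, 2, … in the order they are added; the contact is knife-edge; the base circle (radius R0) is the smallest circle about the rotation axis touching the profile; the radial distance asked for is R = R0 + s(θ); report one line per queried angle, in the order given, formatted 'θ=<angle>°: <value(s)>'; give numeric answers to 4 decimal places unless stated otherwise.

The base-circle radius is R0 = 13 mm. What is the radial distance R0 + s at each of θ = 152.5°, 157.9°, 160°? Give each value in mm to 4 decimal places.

segment 1 (0° to 147.4°, cycloidal, h = 28) is passed completely: s = 0.0000 + (28) = 28.0000
θ = 152.5° falls in segment 2 (147.4° to 186°, cycloidal, h = -28): β = 152.5 − 147.4 = 5.1°, B = 38.6°; Δs = -28·(0.1321 − sin(2π·0.1321)/(2π)) = -0.4105; s = 28.0000 − 0.4105 = 27.5895
θ = 157.9° falls in segment 2 (147.4° to 186°, cycloidal, h = -28): β = 157.9 − 147.4 = 10.5°, B = 38.6°; Δs = -28·(0.2720 − sin(2π·0.2720)/(2π)) = -3.2028; s = 28.0000 − 3.2028 = 24.7972
θ = 160° falls in segment 2 (147.4° to 186°, cycloidal, h = -28): β = 160 − 147.4 = 12.6°, B = 38.6°; Δs = -28·(0.3264 − sin(2π·0.3264)/(2π)) = -5.1875; s = 28.0000 − 5.1875 = 22.8125
θ=152.5°: R = R0 + s = 13 + 27.5895 = 40.5895
θ=157.9°: R = R0 + s = 13 + 24.7972 = 37.7972
θ=160°: R = R0 + s = 13 + 22.8125 = 35.8125

θ=152.5°: 40.5895
θ=157.9°: 37.7972
θ=160°: 35.8125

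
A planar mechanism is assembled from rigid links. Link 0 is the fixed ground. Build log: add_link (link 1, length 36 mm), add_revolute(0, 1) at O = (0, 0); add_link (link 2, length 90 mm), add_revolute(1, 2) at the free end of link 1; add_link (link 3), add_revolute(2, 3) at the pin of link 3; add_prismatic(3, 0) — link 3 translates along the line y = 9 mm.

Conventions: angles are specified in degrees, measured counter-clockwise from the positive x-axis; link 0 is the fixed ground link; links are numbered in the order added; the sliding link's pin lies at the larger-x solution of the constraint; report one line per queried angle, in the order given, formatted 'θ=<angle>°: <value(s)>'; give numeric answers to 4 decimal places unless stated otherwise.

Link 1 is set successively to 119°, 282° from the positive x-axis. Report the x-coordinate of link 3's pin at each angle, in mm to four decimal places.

geometry: r = 36 mm, L = 90 mm, e = 9 mm
θ=119°: crank pin P = (r cos θ, r sin θ) = (-17.453146, 31.486309)
θ=119°: h = r sin θ − e = 31.486309 − 9 = 22.486309
θ=119°: x = r cos θ + √(L² − h²) = -17.453146 + 87.145659 = 69.692513
θ=282°: crank pin P = (r cos θ, r sin θ) = (7.484821, -35.213314)
θ=282°: h = r sin θ − e = -35.213314 − 9 = -44.213314
θ=282°: x = r cos θ + √(L² − h²) = 7.484821 + 78.391217 = 85.876038

θ=119°: 69.6925
θ=282°: 85.8760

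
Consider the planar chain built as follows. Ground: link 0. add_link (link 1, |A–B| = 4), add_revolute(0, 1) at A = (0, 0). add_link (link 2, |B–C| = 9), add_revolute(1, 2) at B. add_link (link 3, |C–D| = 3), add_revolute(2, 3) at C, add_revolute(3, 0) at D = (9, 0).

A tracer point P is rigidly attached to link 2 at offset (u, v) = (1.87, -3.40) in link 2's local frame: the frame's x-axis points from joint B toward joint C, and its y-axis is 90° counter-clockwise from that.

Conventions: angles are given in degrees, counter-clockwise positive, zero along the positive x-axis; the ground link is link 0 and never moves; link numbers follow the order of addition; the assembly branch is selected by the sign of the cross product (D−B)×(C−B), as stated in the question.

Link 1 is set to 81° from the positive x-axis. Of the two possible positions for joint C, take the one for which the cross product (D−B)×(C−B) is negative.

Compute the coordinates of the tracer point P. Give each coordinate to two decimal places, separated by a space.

A=(0,0), D=(9.00,0)
B = A + 4.00·(cos81°, sin81°) = (0.6257, 3.9508)
|BD| = 9.2594
circle(B,9.00) ∩ circle(D,3.00): a=8.5176, h=2.9068
  candidates: C₊=(9.5694,2.9455) cross=26.916; C₋=(7.0889,-2.3125) cross=-26.916
  branch - wants cross < 0 → take C=(7.0889,-2.3125) (cross=-26.916)
ex = (C−B)/|BC| = (0.7181,-0.6959); ey = (0.6959,0.7181)
P = B + 1.87·ex + -3.40·ey = (-0.3975,0.2078)

-0.40 0.21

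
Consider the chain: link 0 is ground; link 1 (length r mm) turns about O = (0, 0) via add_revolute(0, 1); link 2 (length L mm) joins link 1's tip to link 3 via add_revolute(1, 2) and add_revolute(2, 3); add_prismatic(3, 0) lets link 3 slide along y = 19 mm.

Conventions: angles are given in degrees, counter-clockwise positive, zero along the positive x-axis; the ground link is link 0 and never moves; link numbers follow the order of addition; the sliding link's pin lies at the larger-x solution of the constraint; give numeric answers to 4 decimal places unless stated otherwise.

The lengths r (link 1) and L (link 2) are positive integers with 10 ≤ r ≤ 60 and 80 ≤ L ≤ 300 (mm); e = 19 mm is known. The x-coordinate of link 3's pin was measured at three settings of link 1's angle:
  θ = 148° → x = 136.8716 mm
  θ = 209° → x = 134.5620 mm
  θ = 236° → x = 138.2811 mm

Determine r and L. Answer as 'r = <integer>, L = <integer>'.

constraint per measurement: (x − r cos θ)² + (r sin θ − e)² = L²
subtracting the θ₁ and θ₂ equations cancels the r² and L² terms:
r = (x₁² − x₂²) / (2[(x₁cos θ₁ + e sin θ₁) − (x₂cos θ₂ + e sin θ₂)]) = 15.0000 → r = 15
L² = (x₁ − r cos θ₁)² + (r sin θ₁ − e)² = 22499.9919 → L = 150.0000 → L = 150
check at θ₃=236°: x = 138.2811 (printed 138.2811) ✓

r = 15, L = 150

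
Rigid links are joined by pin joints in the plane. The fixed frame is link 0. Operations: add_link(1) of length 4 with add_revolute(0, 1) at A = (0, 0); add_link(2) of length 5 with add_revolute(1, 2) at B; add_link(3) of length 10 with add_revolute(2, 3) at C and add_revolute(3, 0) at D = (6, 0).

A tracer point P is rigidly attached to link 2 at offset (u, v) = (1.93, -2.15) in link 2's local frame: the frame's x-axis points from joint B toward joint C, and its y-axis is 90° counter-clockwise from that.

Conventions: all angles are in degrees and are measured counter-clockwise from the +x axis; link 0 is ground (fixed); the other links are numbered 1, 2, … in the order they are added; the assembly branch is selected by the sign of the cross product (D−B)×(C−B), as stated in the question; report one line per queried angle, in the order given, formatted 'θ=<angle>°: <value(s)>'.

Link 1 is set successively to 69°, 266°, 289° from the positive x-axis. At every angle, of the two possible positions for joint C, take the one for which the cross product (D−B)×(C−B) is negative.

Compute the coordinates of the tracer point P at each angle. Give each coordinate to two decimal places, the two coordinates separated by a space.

A=(0,0), D=(6.00,0)
θ=69°: B = A + 4.00·(cos69°, sin69°) = (1.4335, 3.7343)
θ=69°: |BD| = 5.8990
θ=69°: circle(B,5.00) ∩ circle(D,10.00): a=-3.4075, h=3.6591
θ=69°:   candidates: C₊=(1.1120,8.7240) cross=21.585; C₋=(-3.5207,3.0588) cross=-21.585
θ=69°:   branch - wants cross < 0 → take C=(-3.5207,3.0588) (cross=-21.585)
θ=69°: ex = (C−B)/|BC| = (-0.9908,-0.1351); ey = (0.1351,-0.9908)
θ=69°: P = B + 1.93·ex + -2.15·ey = (-0.7693,5.6039)
θ=266°: B = A + 4.00·(cos266°, sin266°) = (-0.2790, -3.9903)
θ=266°: |BD| = 7.4396
θ=266°: circle(B,5.00) ∩ circle(D,10.00): a=-1.3207, h=4.8224
θ=266°:   candidates: C₊=(-3.9802,-0.6285) cross=35.877; C₋=(1.1928,-8.7687) cross=-35.877
θ=266°:   branch - wants cross < 0 → take C=(1.1928,-8.7687) (cross=-35.877)
θ=266°: ex = (C−B)/|BC| = (0.2944,-0.9557); ey = (0.9557,0.2944)
θ=266°: P = B + 1.93·ex + -2.15·ey = (-1.7657,-6.4676)
θ=289°: B = A + 4.00·(cos289°, sin289°) = (1.3023, -3.7821)
θ=289°: |BD| = 6.0310
θ=289°: circle(B,5.00) ∩ circle(D,10.00): a=-3.2024, h=3.8399
θ=289°:   candidates: C₊=(-3.6002,-2.7993) cross=23.158; C₋=(1.2158,-8.7813) cross=-23.158
θ=289°:   branch - wants cross < 0 → take C=(1.2158,-8.7813) (cross=-23.158)
θ=289°: ex = (C−B)/|BC| = (-0.0173,-0.9999); ey = (0.9999,-0.0173)
θ=289°: P = B + 1.93·ex + -2.15·ey = (-0.8808,-5.6746)

θ=69°: -0.77 5.60
θ=266°: -1.77 -6.47
θ=289°: -0.88 -5.67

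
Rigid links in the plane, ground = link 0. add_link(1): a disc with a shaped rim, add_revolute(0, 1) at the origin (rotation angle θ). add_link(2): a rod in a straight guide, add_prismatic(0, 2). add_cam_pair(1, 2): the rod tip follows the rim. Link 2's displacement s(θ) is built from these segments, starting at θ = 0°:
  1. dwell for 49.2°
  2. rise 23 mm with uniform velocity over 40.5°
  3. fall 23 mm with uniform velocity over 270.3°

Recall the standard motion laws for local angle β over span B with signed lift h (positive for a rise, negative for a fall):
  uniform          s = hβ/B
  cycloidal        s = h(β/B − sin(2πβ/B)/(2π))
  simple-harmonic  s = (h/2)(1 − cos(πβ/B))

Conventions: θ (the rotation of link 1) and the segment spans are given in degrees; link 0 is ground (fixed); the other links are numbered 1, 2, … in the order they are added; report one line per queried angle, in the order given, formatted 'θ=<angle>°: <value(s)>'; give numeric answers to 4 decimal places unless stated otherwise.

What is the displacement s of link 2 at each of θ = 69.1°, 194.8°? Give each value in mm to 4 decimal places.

segment 1 (0° to 49.2°, dwell): s unchanged at 0.0000
θ = 69.1° falls in segment 2 (49.2° to 89.7°, uniform, h = 23): β = 69.1 − 49.2 = 19.9°, B = 40.5°; Δs = 23·19.9/40.5 = 11.3012; s = 0.0000 + 11.3012 = 11.3012
segment 2 (49.2° to 89.7°, uniform, h = 23) is passed completely: s = 0.0000 + (23) = 23.0000
θ = 194.8° falls in segment 3 (89.7° to 360°, uniform, h = -23): β = 194.8 − 89.7 = 105.1°, B = 270.3°; Δs = -23·105.1/270.3 = -8.9430; s = 23.0000 − 8.9430 = 14.0570

θ=69.1°: 11.3012
θ=194.8°: 14.0570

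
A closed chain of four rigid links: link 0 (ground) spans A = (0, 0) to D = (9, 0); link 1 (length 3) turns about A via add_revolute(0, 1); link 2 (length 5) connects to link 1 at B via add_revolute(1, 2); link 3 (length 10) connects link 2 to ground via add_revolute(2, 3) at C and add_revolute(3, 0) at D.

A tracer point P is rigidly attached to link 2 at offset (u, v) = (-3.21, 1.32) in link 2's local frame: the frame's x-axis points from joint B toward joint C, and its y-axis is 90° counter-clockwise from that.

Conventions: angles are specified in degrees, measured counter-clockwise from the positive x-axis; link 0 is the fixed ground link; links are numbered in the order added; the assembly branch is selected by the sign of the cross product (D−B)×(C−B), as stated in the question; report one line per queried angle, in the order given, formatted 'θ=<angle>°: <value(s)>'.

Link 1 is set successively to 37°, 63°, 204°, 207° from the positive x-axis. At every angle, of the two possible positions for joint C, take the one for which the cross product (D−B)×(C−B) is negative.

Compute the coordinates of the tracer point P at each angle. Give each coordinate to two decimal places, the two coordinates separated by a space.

A=(0,0), D=(9.00,0)
θ=37°: B = A + 3.00·(cos37°, sin37°) = (2.3959, 1.8054)
θ=37°: |BD| = 6.8464
θ=37°: circle(B,5.00) ∩ circle(D,10.00): a=-2.0541, h=4.5586
θ=37°:   candidates: C₊=(1.6167,6.7443) cross=31.210; C₋=(-0.7876,-2.0501) cross=-31.210
θ=37°:   branch - wants cross < 0 → take C=(-0.7876,-2.0501) (cross=-31.210)
θ=37°: ex = (C−B)/|BC| = (-0.6367,-0.7711); ey = (0.7711,-0.6367)
θ=37°: P = B + -3.21·ex + 1.32·ey = (5.4576,3.4403)
θ=63°: B = A + 3.00·(cos63°, sin63°) = (1.3620, 2.6730)
θ=63°: |BD| = 8.0923
θ=63°: circle(B,5.00) ∩ circle(D,10.00): a=-0.5879, h=4.9653
θ=63°:   candidates: C₊=(2.4472,7.5538) cross=40.181; C₋=(-0.8331,-1.8194) cross=-40.181
θ=63°:   branch - wants cross < 0 → take C=(-0.8331,-1.8194) (cross=-40.181)
θ=63°: ex = (C−B)/|BC| = (-0.4390,-0.8985); ey = (0.8985,-0.4390)
θ=63°: P = B + -3.21·ex + 1.32·ey = (3.9572,4.9776)
θ=204°: B = A + 3.00·(cos204°, sin204°) = (-2.7406, -1.2202)
θ=204°: |BD| = 11.8039
θ=204°: circle(B,5.00) ∩ circle(D,10.00): a=2.7250, h=4.1922
θ=204°:   candidates: C₊=(-0.4636,3.2312) cross=49.484; C₋=(0.4031,-5.1082) cross=-49.484
θ=204°:   branch - wants cross < 0 → take C=(0.4031,-5.1082) (cross=-49.484)
θ=204°: ex = (C−B)/|BC| = (0.6288,-0.7776); ey = (0.7776,0.6288)
θ=204°: P = B + -3.21·ex + 1.32·ey = (-3.7325,2.1059)
θ=207°: B = A + 3.00·(cos207°, sin207°) = (-2.6730, -1.3620)
θ=207°: |BD| = 11.7522
θ=207°: circle(B,5.00) ∩ circle(D,10.00): a=2.6852, h=4.2178
θ=207°:   candidates: C₊=(-0.4947,3.1386) cross=49.568; C₋=(0.4829,-5.2401) cross=-49.568
θ=207°:   branch - wants cross < 0 → take C=(0.4829,-5.2401) (cross=-49.568)
θ=207°: ex = (C−B)/|BC| = (0.6312,-0.7756); ey = (0.7756,0.6312)
θ=207°: P = B + -3.21·ex + 1.32·ey = (-3.6753,1.9610)

θ=37°: 5.46 3.44
θ=63°: 3.96 4.98
θ=204°: -3.73 2.11
θ=207°: -3.68 1.96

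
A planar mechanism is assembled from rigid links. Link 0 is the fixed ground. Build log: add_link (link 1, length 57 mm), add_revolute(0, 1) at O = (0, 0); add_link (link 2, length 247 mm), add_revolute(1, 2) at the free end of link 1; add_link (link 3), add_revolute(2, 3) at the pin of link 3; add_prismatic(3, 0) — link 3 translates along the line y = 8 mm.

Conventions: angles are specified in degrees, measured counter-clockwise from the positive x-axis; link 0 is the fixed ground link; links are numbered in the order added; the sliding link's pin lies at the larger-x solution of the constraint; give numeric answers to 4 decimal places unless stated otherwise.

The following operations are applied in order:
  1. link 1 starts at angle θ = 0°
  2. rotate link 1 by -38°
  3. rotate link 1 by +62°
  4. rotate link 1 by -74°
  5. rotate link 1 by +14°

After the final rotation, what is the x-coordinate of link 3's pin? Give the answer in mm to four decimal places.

geometry: r = 57 mm, L = 247 mm, e = 8 mm; θ starts at 0°
rotate link 1 by -38°: θ ← 0° -38° = -38°
rotate link 1 by +62°: θ ← -38° +62° = 24°
rotate link 1 by -74°: θ ← 24° -74° = -50°
rotate link 1 by +14°: θ ← -50° +14° = -36°
crank pin P = (r cos θ, r sin θ) = (46.113969, -33.503759)
h = r sin θ − e = -33.503759 − 8 = -41.503759
x = r cos θ + √(L² − h²) = 46.113969 + 243.488065 = 289.602034

289.6020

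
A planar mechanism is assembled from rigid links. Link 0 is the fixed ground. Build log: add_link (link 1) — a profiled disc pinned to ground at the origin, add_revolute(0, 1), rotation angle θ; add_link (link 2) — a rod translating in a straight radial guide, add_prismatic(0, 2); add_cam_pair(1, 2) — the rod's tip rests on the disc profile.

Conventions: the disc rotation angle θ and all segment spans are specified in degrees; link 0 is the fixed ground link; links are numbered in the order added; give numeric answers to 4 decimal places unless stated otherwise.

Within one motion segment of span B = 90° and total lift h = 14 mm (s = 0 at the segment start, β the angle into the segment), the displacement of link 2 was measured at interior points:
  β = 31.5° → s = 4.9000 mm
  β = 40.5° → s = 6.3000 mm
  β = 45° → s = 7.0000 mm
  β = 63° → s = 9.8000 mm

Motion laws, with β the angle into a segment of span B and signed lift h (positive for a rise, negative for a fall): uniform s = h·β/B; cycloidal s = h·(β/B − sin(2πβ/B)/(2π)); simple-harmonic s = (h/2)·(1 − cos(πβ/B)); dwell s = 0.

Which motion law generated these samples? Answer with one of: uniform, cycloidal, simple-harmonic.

candidates at β/B = r: uniform s = h·r (linear in β); cycloidal s = h·(r − sin(2πr)/(2π)); simple-harmonic s = (h/2)(1 − cos(πr))
β=31.5°: printed 4.9000 | uniform 4.9000, cycloidal 3.0974, simple-harmonic 3.8221
β=40.5°: printed 6.3000 | uniform 6.3000, cycloidal 5.6115, simple-harmonic 5.9050
β=45°: printed 7.0000 | uniform 7.0000, cycloidal 7.0000, simple-harmonic 7.0000
β=63°: printed 9.8000 | uniform 9.8000, cycloidal 11.9191, simple-harmonic 11.1145
only one law matches every sample → uniform

uniform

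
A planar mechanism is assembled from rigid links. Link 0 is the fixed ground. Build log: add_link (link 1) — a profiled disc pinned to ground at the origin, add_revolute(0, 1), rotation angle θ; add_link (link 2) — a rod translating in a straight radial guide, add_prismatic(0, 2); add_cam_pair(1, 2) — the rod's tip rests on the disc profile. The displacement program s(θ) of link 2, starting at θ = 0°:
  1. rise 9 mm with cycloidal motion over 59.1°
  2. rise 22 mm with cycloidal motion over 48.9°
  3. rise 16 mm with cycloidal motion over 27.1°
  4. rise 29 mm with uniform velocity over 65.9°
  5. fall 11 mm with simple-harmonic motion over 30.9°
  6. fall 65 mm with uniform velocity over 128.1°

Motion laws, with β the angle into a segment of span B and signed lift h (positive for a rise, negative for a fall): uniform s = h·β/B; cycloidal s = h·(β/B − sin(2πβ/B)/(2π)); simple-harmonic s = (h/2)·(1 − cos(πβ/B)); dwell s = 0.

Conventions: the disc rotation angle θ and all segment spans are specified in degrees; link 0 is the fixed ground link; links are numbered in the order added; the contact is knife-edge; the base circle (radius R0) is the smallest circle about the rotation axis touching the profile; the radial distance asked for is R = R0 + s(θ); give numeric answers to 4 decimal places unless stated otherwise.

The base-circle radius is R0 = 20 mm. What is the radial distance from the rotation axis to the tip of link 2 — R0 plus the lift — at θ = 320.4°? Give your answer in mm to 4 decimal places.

seg 1 [0°–59.1°] cycloidal, h=9: full span → s += 9 → s = 9.0000
seg 2 [59.1°–108°] cycloidal, h=22: full span → s += 22 → s = 31.0000
seg 3 [108°–135.1°] cycloidal, h=16: full span → s += 16 → s = 47.0000
seg 4 [135.1°–201°] uniform, h=29: full span → s += 29 → s = 76.0000
seg 5 [201°–231.9°] simple-harmonic, h=-11: full span → s += -11 → s = 65.0000
seg 6 [231.9°–360°] uniform, h=-65: θ=320.4° here. β=88.5, B=128.1. -65·88.5/128.1 = -44.9063 → s = 20.0937
R = R0 + s = 20 + 20.0937 = 40.0937

40.0937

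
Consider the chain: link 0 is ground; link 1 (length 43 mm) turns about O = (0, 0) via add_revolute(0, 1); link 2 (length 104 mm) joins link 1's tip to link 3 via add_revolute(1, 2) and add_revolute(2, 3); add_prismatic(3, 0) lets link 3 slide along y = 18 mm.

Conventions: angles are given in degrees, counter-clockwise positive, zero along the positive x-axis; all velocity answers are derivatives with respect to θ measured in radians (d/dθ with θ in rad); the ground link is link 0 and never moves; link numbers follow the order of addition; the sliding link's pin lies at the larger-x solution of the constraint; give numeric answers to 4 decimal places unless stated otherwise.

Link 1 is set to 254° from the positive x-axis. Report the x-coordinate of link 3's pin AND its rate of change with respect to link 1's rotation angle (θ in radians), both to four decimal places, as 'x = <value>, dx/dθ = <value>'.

geometry: r = 43 mm, L = 104 mm, e = 18 mm
crank pin P = (r cos θ, r sin θ) = (-11.852406, -41.334253)
h = r sin θ − e = -41.334253 − 18 = -59.334253
x = r cos θ + √(L² − h²) = -11.852406 + 85.413386 = 73.560979
dx/dθ = −r sin θ − h·r cos θ/√(L² − h²) (θ in radians; h = -59.334253) = 33.100723

x = 73.5610, dx/dθ = 33.1007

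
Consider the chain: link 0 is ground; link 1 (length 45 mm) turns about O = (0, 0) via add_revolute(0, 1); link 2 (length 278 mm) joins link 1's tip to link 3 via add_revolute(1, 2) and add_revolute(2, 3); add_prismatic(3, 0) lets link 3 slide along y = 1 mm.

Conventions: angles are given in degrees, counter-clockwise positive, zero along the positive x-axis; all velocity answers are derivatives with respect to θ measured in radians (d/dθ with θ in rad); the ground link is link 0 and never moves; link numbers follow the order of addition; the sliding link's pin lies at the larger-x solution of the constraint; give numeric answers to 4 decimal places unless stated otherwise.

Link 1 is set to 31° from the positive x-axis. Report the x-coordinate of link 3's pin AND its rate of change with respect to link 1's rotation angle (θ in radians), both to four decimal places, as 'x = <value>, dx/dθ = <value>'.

geometry: r = 45 mm, L = 278 mm, e = 1 mm
crank pin P = (r cos θ, r sin θ) = (38.572529, 23.176713)
h = r sin θ − e = 23.176713 − 1 = 22.176713
x = r cos θ + √(L² − h²) = 38.572529 + 277.114044 = 315.686573
dx/dθ = −r sin θ − h·r cos θ/√(L² − h²) (θ in radians; h = 22.176713) = -26.263572

x = 315.6866, dx/dθ = -26.2636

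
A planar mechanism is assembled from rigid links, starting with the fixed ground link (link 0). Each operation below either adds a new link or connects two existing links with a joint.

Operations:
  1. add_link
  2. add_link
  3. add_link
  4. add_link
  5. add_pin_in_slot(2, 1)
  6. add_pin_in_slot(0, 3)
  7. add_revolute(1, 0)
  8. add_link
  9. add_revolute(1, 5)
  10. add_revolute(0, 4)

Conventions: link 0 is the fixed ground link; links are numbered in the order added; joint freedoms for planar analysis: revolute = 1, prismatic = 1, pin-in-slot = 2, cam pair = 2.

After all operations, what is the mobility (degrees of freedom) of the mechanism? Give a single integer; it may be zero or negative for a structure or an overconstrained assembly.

link 0 = ground. State L|J1|J2 = 1|0|0
+link1  2|0|0
+link2  3|0|0
+link3  4|0|0
+link4  5|0|0
PS(2,1) f=2→J2  5|0|1
PS(0,3) f=2→J2  5|0|2
R(1,0) f=1→J1  5|1|2
+link5  6|1|2
R(1,5) f=1→J1  6|2|2
R(0,4) f=1→J1  6|3|2
M = 3(6−1)−2·3−2 = 15−6−2 = 7

M = 7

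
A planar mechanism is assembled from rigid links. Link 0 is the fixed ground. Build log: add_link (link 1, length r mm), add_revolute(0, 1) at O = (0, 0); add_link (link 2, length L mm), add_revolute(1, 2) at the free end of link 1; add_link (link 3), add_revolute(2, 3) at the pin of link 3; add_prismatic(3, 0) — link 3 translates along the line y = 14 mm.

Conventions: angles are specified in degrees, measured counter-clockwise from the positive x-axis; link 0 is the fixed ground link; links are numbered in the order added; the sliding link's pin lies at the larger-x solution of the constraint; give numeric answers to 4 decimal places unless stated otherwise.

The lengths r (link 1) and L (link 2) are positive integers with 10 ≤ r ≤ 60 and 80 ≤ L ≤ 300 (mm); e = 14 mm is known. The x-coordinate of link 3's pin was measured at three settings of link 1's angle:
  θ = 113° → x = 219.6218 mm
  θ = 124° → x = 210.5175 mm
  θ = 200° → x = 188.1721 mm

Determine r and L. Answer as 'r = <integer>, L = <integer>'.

constraint per measurement: (x − r cos θ)² + (r sin θ − e)² = L²
subtracting the θ₁ and θ₂ equations cancels the r² and L² terms:
r = (x₁² − x₂²) / (2[(x₁cos θ₁ + e sin θ₁) − (x₂cos θ₂ + e sin θ₂)]) = 59.0001 → r = 59
L² = (x₁ − r cos θ₁)² + (r sin θ₁ − e)² = 60516.0037 → L = 246.0000 → L = 246
check at θ₃=200°: x = 188.1721 (printed 188.1721) ✓

r = 59, L = 246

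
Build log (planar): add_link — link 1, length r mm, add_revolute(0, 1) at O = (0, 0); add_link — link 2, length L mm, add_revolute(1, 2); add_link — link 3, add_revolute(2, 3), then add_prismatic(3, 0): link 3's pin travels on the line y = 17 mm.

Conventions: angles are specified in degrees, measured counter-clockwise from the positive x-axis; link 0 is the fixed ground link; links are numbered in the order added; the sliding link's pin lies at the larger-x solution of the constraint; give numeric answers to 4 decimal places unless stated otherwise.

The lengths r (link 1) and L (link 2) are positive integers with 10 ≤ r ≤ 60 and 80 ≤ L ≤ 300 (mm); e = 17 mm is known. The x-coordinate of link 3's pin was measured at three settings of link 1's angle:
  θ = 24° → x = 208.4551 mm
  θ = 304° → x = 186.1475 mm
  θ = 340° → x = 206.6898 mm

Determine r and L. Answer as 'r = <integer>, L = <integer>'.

constraint per measurement: (x − r cos θ)² + (r sin θ − e)² = L²
subtracting the θ₁ and θ₂ equations cancels the r² and L² terms:
r = (x₁² − x₂²) / (2[(x₁cos θ₁ + e sin θ₁) − (x₂cos θ₂ + e sin θ₂)]) = 41.0001 → r = 41
L² = (x₁ − r cos θ₁)² + (r sin θ₁ − e)² = 29241.0146 → L = 171.0000 → L = 171
check at θ₃=340°: x = 206.6898 (printed 206.6898) ✓

r = 41, L = 171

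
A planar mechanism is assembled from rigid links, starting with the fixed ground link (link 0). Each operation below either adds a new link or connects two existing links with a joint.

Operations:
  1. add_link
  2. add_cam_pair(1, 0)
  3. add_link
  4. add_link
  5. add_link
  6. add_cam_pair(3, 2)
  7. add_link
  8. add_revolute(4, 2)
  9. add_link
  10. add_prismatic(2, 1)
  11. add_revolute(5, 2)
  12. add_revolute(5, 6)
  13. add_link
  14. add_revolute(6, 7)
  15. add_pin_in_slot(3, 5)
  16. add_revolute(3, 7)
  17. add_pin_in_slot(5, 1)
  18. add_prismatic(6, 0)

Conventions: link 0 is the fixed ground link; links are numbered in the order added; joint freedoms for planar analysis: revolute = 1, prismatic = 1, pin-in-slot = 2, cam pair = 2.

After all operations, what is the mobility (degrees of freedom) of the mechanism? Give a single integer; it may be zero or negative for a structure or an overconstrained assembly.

link 0 = ground. State L|J1|J2 = 1|0|0
+link1  2|0|0
C(1,0) f=2→J2  2|0|1
+link2  3|0|1
+link3  4|0|1
+link4  5|0|1
C(3,2) f=2→J2  5|0|2
+link5  6|0|2
R(4,2) f=1→J1  6|1|2
+link6  7|1|2
P(2,1) f=1→J1  7|2|2
R(5,2) f=1→J1  7|3|2
R(5,6) f=1→J1  7|4|2
+link7  8|4|2
R(6,7) f=1→J1  8|5|2
PS(3,5) f=2→J2  8|5|3
R(3,7) f=1→J1  8|6|3
PS(5,1) f=2→J2  8|6|4
P(6,0) f=1→J1  8|7|4
M = 3(8−1)−2·7−4 = 21−14−4 = 3

M = 3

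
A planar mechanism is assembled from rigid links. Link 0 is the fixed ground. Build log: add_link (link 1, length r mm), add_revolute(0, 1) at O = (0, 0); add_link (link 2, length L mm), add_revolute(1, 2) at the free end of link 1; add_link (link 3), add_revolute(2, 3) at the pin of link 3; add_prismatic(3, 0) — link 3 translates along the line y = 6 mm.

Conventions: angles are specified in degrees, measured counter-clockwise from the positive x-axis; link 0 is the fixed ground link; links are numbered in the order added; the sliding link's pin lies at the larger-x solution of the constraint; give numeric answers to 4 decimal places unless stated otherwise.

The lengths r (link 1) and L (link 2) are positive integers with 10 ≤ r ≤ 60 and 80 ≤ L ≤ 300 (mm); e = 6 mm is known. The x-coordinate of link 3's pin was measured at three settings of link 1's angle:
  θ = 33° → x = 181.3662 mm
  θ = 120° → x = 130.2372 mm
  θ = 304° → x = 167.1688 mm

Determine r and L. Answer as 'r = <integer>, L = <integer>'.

constraint per measurement: (x − r cos θ)² + (r sin θ − e)² = L²
subtracting the θ₁ and θ₂ equations cancels the r² and L² terms:
r = (x₁² − x₂²) / (2[(x₁cos θ₁ + e sin θ₁) − (x₂cos θ₂ + e sin θ₂)]) = 37.0000 → r = 37
L² = (x₁ − r cos θ₁)² + (r sin θ₁ − e)² = 22800.9982 → L = 151.0000 → L = 151
check at θ₃=304°: x = 167.1688 (printed 167.1688) ✓

r = 37, L = 151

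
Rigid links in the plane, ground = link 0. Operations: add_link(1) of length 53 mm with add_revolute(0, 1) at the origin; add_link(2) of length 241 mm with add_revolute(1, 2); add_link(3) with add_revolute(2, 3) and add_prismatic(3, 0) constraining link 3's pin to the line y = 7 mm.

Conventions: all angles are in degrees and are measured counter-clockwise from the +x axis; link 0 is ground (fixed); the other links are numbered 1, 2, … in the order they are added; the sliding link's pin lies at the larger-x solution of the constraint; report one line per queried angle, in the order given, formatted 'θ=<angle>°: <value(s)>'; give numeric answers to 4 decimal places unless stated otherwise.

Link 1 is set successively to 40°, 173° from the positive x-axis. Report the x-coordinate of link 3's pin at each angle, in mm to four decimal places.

geometry: r = 53 mm, L = 241 mm, e = 7 mm
θ=40°: crank pin P = (r cos θ, r sin θ) = (40.600355, 34.067743)
θ=40°: h = r sin θ − e = 34.067743 − 7 = 27.067743
θ=40°: x = r cos θ + √(L² − h²) = 40.600355 + 239.475129 = 280.075484
θ=173°: crank pin P = (r cos θ, r sin θ) = (-52.604946, 6.459075)
θ=173°: h = r sin θ − e = 6.459075 − 7 = -0.540925
θ=173°: x = r cos θ + √(L² − h²) = -52.604946 + 240.999393 = 188.394447

θ=40°: 280.0755
θ=173°: 188.3944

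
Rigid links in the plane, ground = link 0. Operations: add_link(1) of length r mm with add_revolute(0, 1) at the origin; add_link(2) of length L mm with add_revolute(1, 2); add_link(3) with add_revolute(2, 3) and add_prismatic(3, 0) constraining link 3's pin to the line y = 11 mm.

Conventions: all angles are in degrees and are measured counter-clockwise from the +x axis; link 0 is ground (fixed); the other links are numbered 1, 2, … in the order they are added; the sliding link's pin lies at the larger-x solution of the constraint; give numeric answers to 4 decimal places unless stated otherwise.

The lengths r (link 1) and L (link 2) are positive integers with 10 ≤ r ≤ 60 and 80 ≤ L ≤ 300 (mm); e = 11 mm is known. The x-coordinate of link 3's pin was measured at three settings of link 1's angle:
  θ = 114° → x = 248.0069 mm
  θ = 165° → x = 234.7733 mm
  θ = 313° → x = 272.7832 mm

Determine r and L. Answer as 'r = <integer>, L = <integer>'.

constraint per measurement: (x − r cos θ)² + (r sin θ − e)² = L²
subtracting the θ₁ and θ₂ equations cancels the r² and L² terms:
r = (x₁² − x₂²) / (2[(x₁cos θ₁ + e sin θ₁) − (x₂cos θ₂ + e sin θ₂)]) = 24.0001 → r = 24
L² = (x₁ − r cos θ₁)² + (r sin θ₁ − e)² = 66563.9982 → L = 258.0000 → L = 258
check at θ₃=313°: x = 272.7832 (printed 272.7832) ✓

r = 24, L = 258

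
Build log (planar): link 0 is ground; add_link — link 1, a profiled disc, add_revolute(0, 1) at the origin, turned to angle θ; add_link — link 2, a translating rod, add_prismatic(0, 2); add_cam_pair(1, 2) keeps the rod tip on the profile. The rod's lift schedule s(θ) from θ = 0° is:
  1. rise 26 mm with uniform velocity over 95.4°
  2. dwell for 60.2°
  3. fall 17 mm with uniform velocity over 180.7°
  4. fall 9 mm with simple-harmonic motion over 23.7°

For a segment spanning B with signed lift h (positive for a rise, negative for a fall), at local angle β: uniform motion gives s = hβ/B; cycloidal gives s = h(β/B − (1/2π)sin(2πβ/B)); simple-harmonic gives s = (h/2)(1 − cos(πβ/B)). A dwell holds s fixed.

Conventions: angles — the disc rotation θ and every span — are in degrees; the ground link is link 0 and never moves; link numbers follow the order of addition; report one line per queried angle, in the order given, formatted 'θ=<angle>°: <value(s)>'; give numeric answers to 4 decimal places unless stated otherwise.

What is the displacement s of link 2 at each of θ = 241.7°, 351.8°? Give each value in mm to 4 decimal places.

seg 1 [0°–95.4°] uniform, h=26: full span → s += 26 → s = 26.0000
seg 2 [95.4°–155.6°] dwell: s stays 26.0000
seg 3 [155.6°–336.3°] uniform, h=-17: θ=241.7° here. β=86.1, B=180.7. -17·86.1/180.7 = -8.1002 → s = 17.8998
seg 3 [155.6°–336.3°] uniform, h=-17: full span → s += -17 → s = 9.0000
seg 4 [336.3°–360°] simple-harmonic, h=-9: θ=351.8° here. β=15.5, B=23.7. -9/2·(1 − cos(π·0.6540)) = -6.5933 → s = 2.4067

θ=241.7°: 17.8998
θ=351.8°: 2.4067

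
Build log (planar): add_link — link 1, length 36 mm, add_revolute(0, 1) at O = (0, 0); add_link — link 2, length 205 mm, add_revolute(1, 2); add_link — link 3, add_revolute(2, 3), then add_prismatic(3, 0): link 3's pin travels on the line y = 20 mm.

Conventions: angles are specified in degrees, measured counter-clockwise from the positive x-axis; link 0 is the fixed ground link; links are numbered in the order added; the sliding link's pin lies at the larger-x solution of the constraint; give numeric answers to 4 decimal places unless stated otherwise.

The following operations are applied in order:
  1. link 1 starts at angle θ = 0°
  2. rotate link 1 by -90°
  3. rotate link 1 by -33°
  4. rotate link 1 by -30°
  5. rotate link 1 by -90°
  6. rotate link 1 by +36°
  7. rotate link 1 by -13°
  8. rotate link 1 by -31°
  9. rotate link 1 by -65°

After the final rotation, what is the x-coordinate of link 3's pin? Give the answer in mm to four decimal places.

geometry: r = 36 mm, L = 205 mm, e = 20 mm; θ starts at 0°
rotate link 1 by -90°: θ ← 0° -90° = -90°
rotate link 1 by -33°: θ ← -90° -33° = -123°
rotate link 1 by -30°: θ ← -123° -30° = -153°
rotate link 1 by -90°: θ ← -153° -90° = -243°
rotate link 1 by +36°: θ ← -243° +36° = -207°
rotate link 1 by -13°: θ ← -207° -13° = -220°
rotate link 1 by -31°: θ ← -220° -31° = -251°
rotate link 1 by -65°: θ ← -251° -65° = -316°
crank pin P = (r cos θ, r sin θ) = (25.896233, 25.007701)
h = r sin θ − e = 25.007701 − 20 = 5.007701
x = r cos θ + √(L² − h²) = 25.896233 + 204.938827 = 230.835060

230.8351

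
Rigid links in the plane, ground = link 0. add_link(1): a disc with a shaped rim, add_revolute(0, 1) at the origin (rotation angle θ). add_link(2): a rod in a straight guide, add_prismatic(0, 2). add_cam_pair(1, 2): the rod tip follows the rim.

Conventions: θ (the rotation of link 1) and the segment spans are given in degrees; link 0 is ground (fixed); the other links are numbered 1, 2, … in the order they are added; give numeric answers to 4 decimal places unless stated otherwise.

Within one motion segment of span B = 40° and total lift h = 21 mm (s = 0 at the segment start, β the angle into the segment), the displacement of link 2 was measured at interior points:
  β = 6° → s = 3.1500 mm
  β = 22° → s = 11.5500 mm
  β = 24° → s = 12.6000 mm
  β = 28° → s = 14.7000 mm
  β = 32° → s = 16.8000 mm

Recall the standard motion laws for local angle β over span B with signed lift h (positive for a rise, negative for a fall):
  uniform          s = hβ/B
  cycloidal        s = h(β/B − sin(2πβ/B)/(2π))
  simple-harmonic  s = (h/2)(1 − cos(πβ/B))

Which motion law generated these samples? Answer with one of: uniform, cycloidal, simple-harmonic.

candidates at β/B = r: uniform s = h·r (linear in β); cycloidal s = h·(r − sin(2πr)/(2π)); simple-harmonic s = (h/2)(1 − cos(πr))
β=6°: printed 3.1500 | uniform 3.1500, cycloidal 0.4461, simple-harmonic 1.1444
β=22°: printed 11.5500 | uniform 11.5500, cycloidal 12.5828, simple-harmonic 12.1426
β=24°: printed 12.6000 | uniform 12.6000, cycloidal 14.5645, simple-harmonic 13.7447
β=28°: printed 14.7000 | uniform 14.7000, cycloidal 17.8787, simple-harmonic 16.6717
β=32°: printed 16.8000 | uniform 16.8000, cycloidal 19.9787, simple-harmonic 18.9947
only one law matches every sample → uniform

uniform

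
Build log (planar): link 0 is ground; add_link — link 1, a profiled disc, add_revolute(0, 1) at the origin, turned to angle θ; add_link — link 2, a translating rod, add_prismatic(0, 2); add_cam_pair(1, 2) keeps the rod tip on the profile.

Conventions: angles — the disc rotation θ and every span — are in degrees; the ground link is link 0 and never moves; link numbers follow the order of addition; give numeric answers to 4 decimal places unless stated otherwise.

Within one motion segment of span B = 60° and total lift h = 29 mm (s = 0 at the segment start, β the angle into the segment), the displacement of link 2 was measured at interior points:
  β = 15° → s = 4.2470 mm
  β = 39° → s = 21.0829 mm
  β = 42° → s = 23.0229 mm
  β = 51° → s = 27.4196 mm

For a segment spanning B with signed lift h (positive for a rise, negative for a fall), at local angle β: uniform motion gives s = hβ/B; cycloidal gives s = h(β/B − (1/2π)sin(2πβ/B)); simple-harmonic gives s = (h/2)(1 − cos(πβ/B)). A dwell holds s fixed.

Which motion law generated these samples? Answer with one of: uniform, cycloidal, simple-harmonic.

candidates at β/B = r: uniform s = h·r (linear in β); cycloidal s = h·(r − sin(2πr)/(2π)); simple-harmonic s = (h/2)(1 − cos(πr))
β=15°: printed 4.2470 | uniform 7.2500, cycloidal 2.6345, simple-harmonic 4.2470
β=39°: printed 21.0829 | uniform 18.8500, cycloidal 22.5840, simple-harmonic 21.0829
β=42°: printed 23.0229 | uniform 20.3000, cycloidal 24.6896, simple-harmonic 23.0229
β=51°: printed 27.4196 | uniform 24.6500, cycloidal 28.3840, simple-harmonic 27.4196
only one law matches every sample → simple-harmonic

simple-harmonic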